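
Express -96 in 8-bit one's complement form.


Original: 01100000
Invert all bits:
  bit 0: 0 → 1
  bit 1: 1 → 0
  bit 2: 1 → 0
  bit 3: 0 → 1
  bit 4: 0 → 1
  bit 5: 0 → 1
  bit 6: 0 → 1
  bit 7: 0 → 1
= 10011111


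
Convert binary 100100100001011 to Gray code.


Binary: 100100100001011
Gray code: G = B XOR (B >> 1)
B >> 1 = 010010010000101
100100100001011 XOR 010010010000101:
  1 XOR 0 = 1
  0 XOR 1 = 1
  0 XOR 0 = 0
  1 XOR 0 = 1
  0 XOR 1 = 1
  0 XOR 0 = 0
  1 XOR 0 = 1
  0 XOR 1 = 1
  0 XOR 0 = 0
  0 XOR 0 = 0
  0 XOR 0 = 0
  1 XOR 0 = 1
  0 XOR 1 = 1
  1 XOR 0 = 1
  1 XOR 1 = 0
= 110110110001110


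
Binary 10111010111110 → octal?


Group into 3-bit groups: 010111010111110
  010 = 2
  111 = 7
  010 = 2
  111 = 7
  110 = 6
= 0o27276


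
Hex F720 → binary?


Each hex digit → 4 binary bits:
  F = 1111
  7 = 0111
  2 = 0010
  0 = 0000
Concatenate: 1111 0111 0010 0000
= 1111011100100000


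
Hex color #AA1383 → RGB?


Hex: #AA1383
R = AA₁₆ = 170
G = 13₁₆ = 19
B = 83₁₆ = 131
= RGB(170, 19, 131)


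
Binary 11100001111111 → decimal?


Positional values:
Bit 0: 1 × 2^0 = 1
Bit 1: 1 × 2^1 = 2
Bit 2: 1 × 2^2 = 4
Bit 3: 1 × 2^3 = 8
Bit 4: 1 × 2^4 = 16
Bit 5: 1 × 2^5 = 32
Bit 6: 1 × 2^6 = 64
Bit 11: 1 × 2^11 = 2048
Bit 12: 1 × 2^12 = 4096
Bit 13: 1 × 2^13 = 8192
Sum = 1 + 2 + 4 + 8 + 16 + 32 + 64 + 2048 + 4096 + 8192
= 14463


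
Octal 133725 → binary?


Each octal digit → 3 binary bits:
  1 = 001
  3 = 011
  3 = 011
  7 = 111
  2 = 010
  5 = 101
Concatenate: 001 011 011 111 010 101
= 001011011111010101


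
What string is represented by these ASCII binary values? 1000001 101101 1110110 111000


Codes (binary): 1000001 101101 1110110 111000
Per-code ASCII lookup:
  1000001 = 65  (range 65-90: uppercase, 65 - 65 = 0) → 'A'
  101101 = 45  (special character) → '-'
  1110110 = 118  (range 97-122: lowercase, 118 - 97 = 21) → 'v'
  111000 = 56  (range 48-57: digits, 56 - 48 = 8) → '8'
= 'A-v8'


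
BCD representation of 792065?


Each digit → 4-bit binary:
  7 → 0111
  9 → 1001
  2 → 0010
  0 → 0000
  6 → 0110
  5 → 0101
= 0111 1001 0010 0000 0110 0101


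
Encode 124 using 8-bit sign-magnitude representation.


Sign bit: 0 (positive)
Magnitude: 124 = 1111100
= 01111100


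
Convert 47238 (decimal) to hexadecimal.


Divide by 16 repeatedly:
47238 ÷ 16 = 2952 remainder 6 (6)
2952 ÷ 16 = 184 remainder 8 (8)
184 ÷ 16 = 11 remainder 8 (8)
11 ÷ 16 = 0 remainder 11 (B)
Reading remainders bottom-up:
= 0xB886


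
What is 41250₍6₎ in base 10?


Positional values (base 6):
  0 × 6^0 = 0 × 1 = 0
  5 × 6^1 = 5 × 6 = 30
  2 × 6^2 = 2 × 36 = 72
  1 × 6^3 = 1 × 216 = 216
  4 × 6^4 = 4 × 1296 = 5184
Sum = 0 + 30 + 72 + 216 + 5184
= 5502


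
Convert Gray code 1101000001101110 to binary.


Gray code: 1101000001101110
MSB stays the same: 1
Each subsequent bit = prev_binary XOR current_gray:
  B[1] = 1 XOR 1 = 0
  B[2] = 0 XOR 0 = 0
  B[3] = 0 XOR 1 = 1
  B[4] = 1 XOR 0 = 1
  B[5] = 1 XOR 0 = 1
  B[6] = 1 XOR 0 = 1
  B[7] = 1 XOR 0 = 1
  B[8] = 1 XOR 0 = 1
  B[9] = 1 XOR 1 = 0
  B[10] = 0 XOR 1 = 1
  B[11] = 1 XOR 0 = 1
  B[12] = 1 XOR 1 = 0
  B[13] = 0 XOR 1 = 1
  B[14] = 1 XOR 1 = 0
  B[15] = 0 XOR 0 = 0
= 1001111110110100 (40884 decimal)


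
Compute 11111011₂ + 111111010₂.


Align and add column by column (LSB to MSB, carry propagating):
  0011111011
+ 0111111010
  ----------
  col 0: 1 + 0 + 0 (carry in) = 1 → bit 1, carry out 0
  col 1: 1 + 1 + 0 (carry in) = 2 → bit 0, carry out 1
  col 2: 0 + 0 + 1 (carry in) = 1 → bit 1, carry out 0
  col 3: 1 + 1 + 0 (carry in) = 2 → bit 0, carry out 1
  col 4: 1 + 1 + 1 (carry in) = 3 → bit 1, carry out 1
  col 5: 1 + 1 + 1 (carry in) = 3 → bit 1, carry out 1
  col 6: 1 + 1 + 1 (carry in) = 3 → bit 1, carry out 1
  col 7: 1 + 1 + 1 (carry in) = 3 → bit 1, carry out 1
  col 8: 0 + 1 + 1 (carry in) = 2 → bit 0, carry out 1
  col 9: 0 + 0 + 1 (carry in) = 1 → bit 1, carry out 0
Reading bits MSB→LSB: 1011110101
Strip leading zeros: 1011110101
= 1011110101


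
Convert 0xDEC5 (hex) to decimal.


Positional values:
Position 0: 5 × 16^0 = 5 × 1 = 5
Position 1: C × 16^1 = 12 × 16 = 192
Position 2: E × 16^2 = 14 × 256 = 3584
Position 3: D × 16^3 = 13 × 4096 = 53248
Sum = 5 + 192 + 3584 + 53248
= 57029


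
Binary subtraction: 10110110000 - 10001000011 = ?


Align and subtract column by column (LSB to MSB, borrowing when needed):
  10110110000
- 10001000011
  -----------
  col 0: (0 - 0 borrow-in) - 1 → borrow from next column: (0+2) - 1 = 1, borrow out 1
  col 1: (0 - 1 borrow-in) - 1 → borrow from next column: (-1+2) - 1 = 0, borrow out 1
  col 2: (0 - 1 borrow-in) - 0 → borrow from next column: (-1+2) - 0 = 1, borrow out 1
  col 3: (0 - 1 borrow-in) - 0 → borrow from next column: (-1+2) - 0 = 1, borrow out 1
  col 4: (1 - 1 borrow-in) - 0 → 0 - 0 = 0, borrow out 0
  col 5: (1 - 0 borrow-in) - 0 → 1 - 0 = 1, borrow out 0
  col 6: (0 - 0 borrow-in) - 1 → borrow from next column: (0+2) - 1 = 1, borrow out 1
  col 7: (1 - 1 borrow-in) - 0 → 0 - 0 = 0, borrow out 0
  col 8: (1 - 0 borrow-in) - 0 → 1 - 0 = 1, borrow out 0
  col 9: (0 - 0 borrow-in) - 0 → 0 - 0 = 0, borrow out 0
  col 10: (1 - 0 borrow-in) - 1 → 1 - 1 = 0, borrow out 0
Reading bits MSB→LSB: 00101101101
Strip leading zeros: 101101101
= 101101101


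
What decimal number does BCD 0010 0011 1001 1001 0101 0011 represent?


Each 4-bit group → digit:
  0010 → 2
  0011 → 3
  1001 → 9
  1001 → 9
  0101 → 5
  0011 → 3
= 239953


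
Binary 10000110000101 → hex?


Group into 4-bit nibbles: 0010000110000101
  0010 = 2
  0001 = 1
  1000 = 8
  0101 = 5
= 0x2185


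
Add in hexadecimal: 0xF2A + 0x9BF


Align and add column by column (LSB to MSB, each column mod 16 with carry):
  0F2A
+ 09BF
  ----
  col 0: A(10) + F(15) + 0 (carry in) = 25 → 9(9), carry out 1
  col 1: 2(2) + B(11) + 1 (carry in) = 14 → E(14), carry out 0
  col 2: F(15) + 9(9) + 0 (carry in) = 24 → 8(8), carry out 1
  col 3: 0(0) + 0(0) + 1 (carry in) = 1 → 1(1), carry out 0
Reading digits MSB→LSB: 18E9
Strip leading zeros: 18E9
= 0x18E9


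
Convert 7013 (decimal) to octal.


Divide by 8 repeatedly:
7013 ÷ 8 = 876 remainder 5
876 ÷ 8 = 109 remainder 4
109 ÷ 8 = 13 remainder 5
13 ÷ 8 = 1 remainder 5
1 ÷ 8 = 0 remainder 1
Reading remainders bottom-up:
= 0o15545


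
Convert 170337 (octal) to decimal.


Positional values:
Position 0: 7 × 8^0 = 7
Position 1: 3 × 8^1 = 24
Position 2: 3 × 8^2 = 192
Position 3: 0 × 8^3 = 0
Position 4: 7 × 8^4 = 28672
Position 5: 1 × 8^5 = 32768
Sum = 7 + 24 + 192 + 0 + 28672 + 32768
= 61663


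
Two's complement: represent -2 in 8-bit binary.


Original: 00000010
Step 1 - Invert all bits: 11111101
Step 2 - Add 1: 11111101 + 1
= 11111110 (represents -2)


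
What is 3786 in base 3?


Divide by 3 repeatedly:
3786 ÷ 3 = 1262 remainder 0
1262 ÷ 3 = 420 remainder 2
420 ÷ 3 = 140 remainder 0
140 ÷ 3 = 46 remainder 2
46 ÷ 3 = 15 remainder 1
15 ÷ 3 = 5 remainder 0
5 ÷ 3 = 1 remainder 2
1 ÷ 3 = 0 remainder 1
Reading remainders bottom-up:
= 12012020


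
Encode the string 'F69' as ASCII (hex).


String: 'F69'  (3 characters)
Per-character ASCII lookup:
  'F': uppercase starts at 65: 'F' = 65 + 5 = 70 → 0x46
  '6': digits start at 48: '6' = 48 + 6 = 54 → 0x36
  '9': digits start at 48: '9' = 48 + 9 = 57 → 0x39
= 0x46 0x36 0x39


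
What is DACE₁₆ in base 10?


Positional values:
Position 0: E × 16^0 = 14 × 1 = 14
Position 1: C × 16^1 = 12 × 16 = 192
Position 2: A × 16^2 = 10 × 256 = 2560
Position 3: D × 16^3 = 13 × 4096 = 53248
Sum = 14 + 192 + 2560 + 53248
= 56014


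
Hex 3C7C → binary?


Each hex digit → 4 binary bits:
  3 = 0011
  C = 1100
  7 = 0111
  C = 1100
Concatenate: 0011 1100 0111 1100
= 0011110001111100


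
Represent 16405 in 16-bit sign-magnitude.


Sign bit: 0 (positive)
Magnitude: 16405 = 100000000010101
= 0100000000010101


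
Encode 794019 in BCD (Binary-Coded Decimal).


Each digit → 4-bit binary:
  7 → 0111
  9 → 1001
  4 → 0100
  0 → 0000
  1 → 0001
  9 → 1001
= 0111 1001 0100 0000 0001 1001


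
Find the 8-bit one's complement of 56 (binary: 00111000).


Original: 00111000
Invert all bits:
  bit 0: 0 → 1
  bit 1: 0 → 1
  bit 2: 1 → 0
  bit 3: 1 → 0
  bit 4: 1 → 0
  bit 5: 0 → 1
  bit 6: 0 → 1
  bit 7: 0 → 1
= 11000111


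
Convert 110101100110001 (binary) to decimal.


Positional values:
Bit 0: 1 × 2^0 = 1
Bit 4: 1 × 2^4 = 16
Bit 5: 1 × 2^5 = 32
Bit 8: 1 × 2^8 = 256
Bit 9: 1 × 2^9 = 512
Bit 11: 1 × 2^11 = 2048
Bit 13: 1 × 2^13 = 8192
Bit 14: 1 × 2^14 = 16384
Sum = 1 + 16 + 32 + 256 + 512 + 2048 + 8192 + 16384
= 27441


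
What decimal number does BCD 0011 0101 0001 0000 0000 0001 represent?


Each 4-bit group → digit:
  0011 → 3
  0101 → 5
  0001 → 1
  0000 → 0
  0000 → 0
  0001 → 1
= 351001


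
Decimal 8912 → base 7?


Divide by 7 repeatedly:
8912 ÷ 7 = 1273 remainder 1
1273 ÷ 7 = 181 remainder 6
181 ÷ 7 = 25 remainder 6
25 ÷ 7 = 3 remainder 4
3 ÷ 7 = 0 remainder 3
Reading remainders bottom-up:
= 34661


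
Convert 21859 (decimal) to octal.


Divide by 8 repeatedly:
21859 ÷ 8 = 2732 remainder 3
2732 ÷ 8 = 341 remainder 4
341 ÷ 8 = 42 remainder 5
42 ÷ 8 = 5 remainder 2
5 ÷ 8 = 0 remainder 5
Reading remainders bottom-up:
= 0o52543


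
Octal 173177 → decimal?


Positional values:
Position 0: 7 × 8^0 = 7
Position 1: 7 × 8^1 = 56
Position 2: 1 × 8^2 = 64
Position 3: 3 × 8^3 = 1536
Position 4: 7 × 8^4 = 28672
Position 5: 1 × 8^5 = 32768
Sum = 7 + 56 + 64 + 1536 + 28672 + 32768
= 63103


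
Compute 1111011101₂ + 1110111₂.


Align and add column by column (LSB to MSB, carry propagating):
  01111011101
+ 00001110111
  -----------
  col 0: 1 + 1 + 0 (carry in) = 2 → bit 0, carry out 1
  col 1: 0 + 1 + 1 (carry in) = 2 → bit 0, carry out 1
  col 2: 1 + 1 + 1 (carry in) = 3 → bit 1, carry out 1
  col 3: 1 + 0 + 1 (carry in) = 2 → bit 0, carry out 1
  col 4: 1 + 1 + 1 (carry in) = 3 → bit 1, carry out 1
  col 5: 0 + 1 + 1 (carry in) = 2 → bit 0, carry out 1
  col 6: 1 + 1 + 1 (carry in) = 3 → bit 1, carry out 1
  col 7: 1 + 0 + 1 (carry in) = 2 → bit 0, carry out 1
  col 8: 1 + 0 + 1 (carry in) = 2 → bit 0, carry out 1
  col 9: 1 + 0 + 1 (carry in) = 2 → bit 0, carry out 1
  col 10: 0 + 0 + 1 (carry in) = 1 → bit 1, carry out 0
Reading bits MSB→LSB: 10001010100
Strip leading zeros: 10001010100
= 10001010100


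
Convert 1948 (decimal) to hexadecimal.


Divide by 16 repeatedly:
1948 ÷ 16 = 121 remainder 12 (C)
121 ÷ 16 = 7 remainder 9 (9)
7 ÷ 16 = 0 remainder 7 (7)
Reading remainders bottom-up:
= 0x79C


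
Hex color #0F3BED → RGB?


Hex: #0F3BED
R = 0F₁₆ = 15
G = 3B₁₆ = 59
B = ED₁₆ = 237
= RGB(15, 59, 237)


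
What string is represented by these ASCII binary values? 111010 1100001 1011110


Codes (binary): 111010 1100001 1011110
Per-code ASCII lookup:
  111010 = 58  (special character) → ':'
  1100001 = 97  (range 97-122: lowercase, 97 - 97 = 0) → 'a'
  1011110 = 94  (special character) → '^'
= ':a^'


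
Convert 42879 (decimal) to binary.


Divide by 2 repeatedly:
42879 ÷ 2 = 21439 remainder 1
21439 ÷ 2 = 10719 remainder 1
10719 ÷ 2 = 5359 remainder 1
5359 ÷ 2 = 2679 remainder 1
2679 ÷ 2 = 1339 remainder 1
1339 ÷ 2 = 669 remainder 1
669 ÷ 2 = 334 remainder 1
334 ÷ 2 = 167 remainder 0
167 ÷ 2 = 83 remainder 1
83 ÷ 2 = 41 remainder 1
41 ÷ 2 = 20 remainder 1
20 ÷ 2 = 10 remainder 0
10 ÷ 2 = 5 remainder 0
5 ÷ 2 = 2 remainder 1
2 ÷ 2 = 1 remainder 0
1 ÷ 2 = 0 remainder 1
Reading remainders bottom-up:
= 1010011101111111


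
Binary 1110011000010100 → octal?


Group into 3-bit groups: 001110011000010100
  001 = 1
  110 = 6
  011 = 3
  000 = 0
  010 = 2
  100 = 4
= 0o163024


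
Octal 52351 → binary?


Each octal digit → 3 binary bits:
  5 = 101
  2 = 010
  3 = 011
  5 = 101
  1 = 001
Concatenate: 101 010 011 101 001
= 101010011101001


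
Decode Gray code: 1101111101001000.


Gray code: 1101111101001000
MSB stays the same: 1
Each subsequent bit = prev_binary XOR current_gray:
  B[1] = 1 XOR 1 = 0
  B[2] = 0 XOR 0 = 0
  B[3] = 0 XOR 1 = 1
  B[4] = 1 XOR 1 = 0
  B[5] = 0 XOR 1 = 1
  B[6] = 1 XOR 1 = 0
  B[7] = 0 XOR 1 = 1
  B[8] = 1 XOR 0 = 1
  B[9] = 1 XOR 1 = 0
  B[10] = 0 XOR 0 = 0
  B[11] = 0 XOR 0 = 0
  B[12] = 0 XOR 1 = 1
  B[13] = 1 XOR 0 = 1
  B[14] = 1 XOR 0 = 1
  B[15] = 1 XOR 0 = 1
= 1001010110001111 (38287 decimal)


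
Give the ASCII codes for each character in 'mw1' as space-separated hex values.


String: 'mw1'  (3 characters)
Per-character ASCII lookup:
  'm': lowercase starts at 97: 'm' = 97 + 12 = 109 → 0x6D
  'w': lowercase starts at 97: 'w' = 97 + 22 = 119 → 0x77
  '1': digits start at 48: '1' = 48 + 1 = 49 → 0x31
= 0x6D 0x77 0x31


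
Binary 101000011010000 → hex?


Group into 4-bit nibbles: 0101000011010000
  0101 = 5
  0000 = 0
  1101 = D
  0000 = 0
= 0x50D0


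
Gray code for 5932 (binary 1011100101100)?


Binary: 1011100101100
Gray code: G = B XOR (B >> 1)
B >> 1 = 0101110010110
1011100101100 XOR 0101110010110:
  1 XOR 0 = 1
  0 XOR 1 = 1
  1 XOR 0 = 1
  1 XOR 1 = 0
  1 XOR 1 = 0
  0 XOR 1 = 1
  0 XOR 0 = 0
  1 XOR 0 = 1
  0 XOR 1 = 1
  1 XOR 0 = 1
  1 XOR 1 = 0
  0 XOR 1 = 1
  0 XOR 0 = 0
= 1110010111010


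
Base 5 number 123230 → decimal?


Positional values (base 5):
  0 × 5^0 = 0 × 1 = 0
  3 × 5^1 = 3 × 5 = 15
  2 × 5^2 = 2 × 25 = 50
  3 × 5^3 = 3 × 125 = 375
  2 × 5^4 = 2 × 625 = 1250
  1 × 5^5 = 1 × 3125 = 3125
Sum = 0 + 15 + 50 + 375 + 1250 + 3125
= 4815


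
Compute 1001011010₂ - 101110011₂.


Align and subtract column by column (LSB to MSB, borrowing when needed):
  1001011010
- 0101110011
  ----------
  col 0: (0 - 0 borrow-in) - 1 → borrow from next column: (0+2) - 1 = 1, borrow out 1
  col 1: (1 - 1 borrow-in) - 1 → borrow from next column: (0+2) - 1 = 1, borrow out 1
  col 2: (0 - 1 borrow-in) - 0 → borrow from next column: (-1+2) - 0 = 1, borrow out 1
  col 3: (1 - 1 borrow-in) - 0 → 0 - 0 = 0, borrow out 0
  col 4: (1 - 0 borrow-in) - 1 → 1 - 1 = 0, borrow out 0
  col 5: (0 - 0 borrow-in) - 1 → borrow from next column: (0+2) - 1 = 1, borrow out 1
  col 6: (1 - 1 borrow-in) - 1 → borrow from next column: (0+2) - 1 = 1, borrow out 1
  col 7: (0 - 1 borrow-in) - 0 → borrow from next column: (-1+2) - 0 = 1, borrow out 1
  col 8: (0 - 1 borrow-in) - 1 → borrow from next column: (-1+2) - 1 = 0, borrow out 1
  col 9: (1 - 1 borrow-in) - 0 → 0 - 0 = 0, borrow out 0
Reading bits MSB→LSB: 0011100111
Strip leading zeros: 11100111
= 11100111


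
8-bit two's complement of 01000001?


Original: 01000001
Step 1 - Invert all bits: 10111110
Step 2 - Add 1: 10111110 + 1
= 10111111 (represents -65)


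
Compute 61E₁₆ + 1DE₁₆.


Align and add column by column (LSB to MSB, each column mod 16 with carry):
  061E
+ 01DE
  ----
  col 0: E(14) + E(14) + 0 (carry in) = 28 → C(12), carry out 1
  col 1: 1(1) + D(13) + 1 (carry in) = 15 → F(15), carry out 0
  col 2: 6(6) + 1(1) + 0 (carry in) = 7 → 7(7), carry out 0
  col 3: 0(0) + 0(0) + 0 (carry in) = 0 → 0(0), carry out 0
Reading digits MSB→LSB: 07FC
Strip leading zeros: 7FC
= 0x7FC


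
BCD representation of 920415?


Each digit → 4-bit binary:
  9 → 1001
  2 → 0010
  0 → 0000
  4 → 0100
  1 → 0001
  5 → 0101
= 1001 0010 0000 0100 0001 0101


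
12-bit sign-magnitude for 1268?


Sign bit: 0 (positive)
Magnitude: 1268 = 10011110100
= 010011110100


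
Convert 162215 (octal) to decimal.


Positional values:
Position 0: 5 × 8^0 = 5
Position 1: 1 × 8^1 = 8
Position 2: 2 × 8^2 = 128
Position 3: 2 × 8^3 = 1024
Position 4: 6 × 8^4 = 24576
Position 5: 1 × 8^5 = 32768
Sum = 5 + 8 + 128 + 1024 + 24576 + 32768
= 58509


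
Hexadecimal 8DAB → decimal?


Positional values:
Position 0: B × 16^0 = 11 × 1 = 11
Position 1: A × 16^1 = 10 × 16 = 160
Position 2: D × 16^2 = 13 × 256 = 3328
Position 3: 8 × 16^3 = 8 × 4096 = 32768
Sum = 11 + 160 + 3328 + 32768
= 36267


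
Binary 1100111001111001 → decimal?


Positional values:
Bit 0: 1 × 2^0 = 1
Bit 3: 1 × 2^3 = 8
Bit 4: 1 × 2^4 = 16
Bit 5: 1 × 2^5 = 32
Bit 6: 1 × 2^6 = 64
Bit 9: 1 × 2^9 = 512
Bit 10: 1 × 2^10 = 1024
Bit 11: 1 × 2^11 = 2048
Bit 14: 1 × 2^14 = 16384
Bit 15: 1 × 2^15 = 32768
Sum = 1 + 8 + 16 + 32 + 64 + 512 + 1024 + 2048 + 16384 + 32768
= 52857


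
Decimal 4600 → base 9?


Divide by 9 repeatedly:
4600 ÷ 9 = 511 remainder 1
511 ÷ 9 = 56 remainder 7
56 ÷ 9 = 6 remainder 2
6 ÷ 9 = 0 remainder 6
Reading remainders bottom-up:
= 6271


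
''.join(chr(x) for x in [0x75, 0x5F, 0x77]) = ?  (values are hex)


Codes (hex): 0x75 0x5F 0x77
Per-code ASCII lookup:
  0x75 = 117  (range 97-122: lowercase, 117 - 97 = 20) → 'u'
  0x5F = 95  (special character) → '_'
  0x77 = 119  (range 97-122: lowercase, 119 - 97 = 22) → 'w'
= 'u_w'


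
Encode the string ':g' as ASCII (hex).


String: ':g'  (2 characters)
Per-character ASCII lookup:
  ':': special character: ':' = 58 → 0x3A
  'g': lowercase starts at 97: 'g' = 97 + 6 = 103 → 0x67
= 0x3A 0x67


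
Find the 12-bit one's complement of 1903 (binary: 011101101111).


Original: 011101101111
Invert all bits:
  bit 0: 0 → 1
  bit 1: 1 → 0
  bit 2: 1 → 0
  bit 3: 1 → 0
  bit 4: 0 → 1
  bit 5: 1 → 0
  bit 6: 1 → 0
  bit 7: 0 → 1
  bit 8: 1 → 0
  bit 9: 1 → 0
  bit 10: 1 → 0
  bit 11: 1 → 0
= 100010010000


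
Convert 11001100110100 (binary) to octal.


Group into 3-bit groups: 011001100110100
  011 = 3
  001 = 1
  100 = 4
  110 = 6
  100 = 4
= 0o31464


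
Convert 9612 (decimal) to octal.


Divide by 8 repeatedly:
9612 ÷ 8 = 1201 remainder 4
1201 ÷ 8 = 150 remainder 1
150 ÷ 8 = 18 remainder 6
18 ÷ 8 = 2 remainder 2
2 ÷ 8 = 0 remainder 2
Reading remainders bottom-up:
= 0o22614


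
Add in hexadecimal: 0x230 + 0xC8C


Align and add column by column (LSB to MSB, each column mod 16 with carry):
  0230
+ 0C8C
  ----
  col 0: 0(0) + C(12) + 0 (carry in) = 12 → C(12), carry out 0
  col 1: 3(3) + 8(8) + 0 (carry in) = 11 → B(11), carry out 0
  col 2: 2(2) + C(12) + 0 (carry in) = 14 → E(14), carry out 0
  col 3: 0(0) + 0(0) + 0 (carry in) = 0 → 0(0), carry out 0
Reading digits MSB→LSB: 0EBC
Strip leading zeros: EBC
= 0xEBC


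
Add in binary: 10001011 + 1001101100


Align and add column by column (LSB to MSB, carry propagating):
  00010001011
+ 01001101100
  -----------
  col 0: 1 + 0 + 0 (carry in) = 1 → bit 1, carry out 0
  col 1: 1 + 0 + 0 (carry in) = 1 → bit 1, carry out 0
  col 2: 0 + 1 + 0 (carry in) = 1 → bit 1, carry out 0
  col 3: 1 + 1 + 0 (carry in) = 2 → bit 0, carry out 1
  col 4: 0 + 0 + 1 (carry in) = 1 → bit 1, carry out 0
  col 5: 0 + 1 + 0 (carry in) = 1 → bit 1, carry out 0
  col 6: 0 + 1 + 0 (carry in) = 1 → bit 1, carry out 0
  col 7: 1 + 0 + 0 (carry in) = 1 → bit 1, carry out 0
  col 8: 0 + 0 + 0 (carry in) = 0 → bit 0, carry out 0
  col 9: 0 + 1 + 0 (carry in) = 1 → bit 1, carry out 0
  col 10: 0 + 0 + 0 (carry in) = 0 → bit 0, carry out 0
Reading bits MSB→LSB: 01011110111
Strip leading zeros: 1011110111
= 1011110111


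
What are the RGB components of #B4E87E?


Hex: #B4E87E
R = B4₁₆ = 180
G = E8₁₆ = 232
B = 7E₁₆ = 126
= RGB(180, 232, 126)


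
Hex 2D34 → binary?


Each hex digit → 4 binary bits:
  2 = 0010
  D = 1101
  3 = 0011
  4 = 0100
Concatenate: 0010 1101 0011 0100
= 0010110100110100


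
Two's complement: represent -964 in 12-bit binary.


Original: 001111000100
Step 1 - Invert all bits: 110000111011
Step 2 - Add 1: 110000111011 + 1
= 110000111100 (represents -964)


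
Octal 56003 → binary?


Each octal digit → 3 binary bits:
  5 = 101
  6 = 110
  0 = 000
  0 = 000
  3 = 011
Concatenate: 101 110 000 000 011
= 101110000000011


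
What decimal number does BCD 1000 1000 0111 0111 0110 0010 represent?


Each 4-bit group → digit:
  1000 → 8
  1000 → 8
  0111 → 7
  0111 → 7
  0110 → 6
  0010 → 2
= 887762


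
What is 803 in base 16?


Divide by 16 repeatedly:
803 ÷ 16 = 50 remainder 3 (3)
50 ÷ 16 = 3 remainder 2 (2)
3 ÷ 16 = 0 remainder 3 (3)
Reading remainders bottom-up:
= 0x323


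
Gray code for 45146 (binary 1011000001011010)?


Binary: 1011000001011010
Gray code: G = B XOR (B >> 1)
B >> 1 = 0101100000101101
1011000001011010 XOR 0101100000101101:
  1 XOR 0 = 1
  0 XOR 1 = 1
  1 XOR 0 = 1
  1 XOR 1 = 0
  0 XOR 1 = 1
  0 XOR 0 = 0
  0 XOR 0 = 0
  0 XOR 0 = 0
  0 XOR 0 = 0
  1 XOR 0 = 1
  0 XOR 1 = 1
  1 XOR 0 = 1
  1 XOR 1 = 0
  0 XOR 1 = 1
  1 XOR 0 = 1
  0 XOR 1 = 1
= 1110100001110111


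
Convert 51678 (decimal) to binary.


Divide by 2 repeatedly:
51678 ÷ 2 = 25839 remainder 0
25839 ÷ 2 = 12919 remainder 1
12919 ÷ 2 = 6459 remainder 1
6459 ÷ 2 = 3229 remainder 1
3229 ÷ 2 = 1614 remainder 1
1614 ÷ 2 = 807 remainder 0
807 ÷ 2 = 403 remainder 1
403 ÷ 2 = 201 remainder 1
201 ÷ 2 = 100 remainder 1
100 ÷ 2 = 50 remainder 0
50 ÷ 2 = 25 remainder 0
25 ÷ 2 = 12 remainder 1
12 ÷ 2 = 6 remainder 0
6 ÷ 2 = 3 remainder 0
3 ÷ 2 = 1 remainder 1
1 ÷ 2 = 0 remainder 1
Reading remainders bottom-up:
= 1100100111011110


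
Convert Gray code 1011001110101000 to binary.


Gray code: 1011001110101000
MSB stays the same: 1
Each subsequent bit = prev_binary XOR current_gray:
  B[1] = 1 XOR 0 = 1
  B[2] = 1 XOR 1 = 0
  B[3] = 0 XOR 1 = 1
  B[4] = 1 XOR 0 = 1
  B[5] = 1 XOR 0 = 1
  B[6] = 1 XOR 1 = 0
  B[7] = 0 XOR 1 = 1
  B[8] = 1 XOR 1 = 0
  B[9] = 0 XOR 0 = 0
  B[10] = 0 XOR 1 = 1
  B[11] = 1 XOR 0 = 1
  B[12] = 1 XOR 1 = 0
  B[13] = 0 XOR 0 = 0
  B[14] = 0 XOR 0 = 0
  B[15] = 0 XOR 0 = 0
= 1101110100110000 (56624 decimal)


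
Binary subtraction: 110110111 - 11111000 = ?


Align and subtract column by column (LSB to MSB, borrowing when needed):
  110110111
- 011111000
  ---------
  col 0: (1 - 0 borrow-in) - 0 → 1 - 0 = 1, borrow out 0
  col 1: (1 - 0 borrow-in) - 0 → 1 - 0 = 1, borrow out 0
  col 2: (1 - 0 borrow-in) - 0 → 1 - 0 = 1, borrow out 0
  col 3: (0 - 0 borrow-in) - 1 → borrow from next column: (0+2) - 1 = 1, borrow out 1
  col 4: (1 - 1 borrow-in) - 1 → borrow from next column: (0+2) - 1 = 1, borrow out 1
  col 5: (1 - 1 borrow-in) - 1 → borrow from next column: (0+2) - 1 = 1, borrow out 1
  col 6: (0 - 1 borrow-in) - 1 → borrow from next column: (-1+2) - 1 = 0, borrow out 1
  col 7: (1 - 1 borrow-in) - 1 → borrow from next column: (0+2) - 1 = 1, borrow out 1
  col 8: (1 - 1 borrow-in) - 0 → 0 - 0 = 0, borrow out 0
Reading bits MSB→LSB: 010111111
Strip leading zeros: 10111111
= 10111111


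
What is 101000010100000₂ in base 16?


Group into 4-bit nibbles: 0101000010100000
  0101 = 5
  0000 = 0
  1010 = A
  0000 = 0
= 0x50A0


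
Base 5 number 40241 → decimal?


Positional values (base 5):
  1 × 5^0 = 1 × 1 = 1
  4 × 5^1 = 4 × 5 = 20
  2 × 5^2 = 2 × 25 = 50
  0 × 5^3 = 0 × 125 = 0
  4 × 5^4 = 4 × 625 = 2500
Sum = 1 + 20 + 50 + 0 + 2500
= 2571


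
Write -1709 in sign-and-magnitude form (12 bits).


Sign bit: 1 (negative)
Magnitude: 1709 = 11010101101
= 111010101101


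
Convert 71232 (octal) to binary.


Each octal digit → 3 binary bits:
  7 = 111
  1 = 001
  2 = 010
  3 = 011
  2 = 010
Concatenate: 111 001 010 011 010
= 111001010011010


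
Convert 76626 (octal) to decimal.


Positional values:
Position 0: 6 × 8^0 = 6
Position 1: 2 × 8^1 = 16
Position 2: 6 × 8^2 = 384
Position 3: 6 × 8^3 = 3072
Position 4: 7 × 8^4 = 28672
Sum = 6 + 16 + 384 + 3072 + 28672
= 32150


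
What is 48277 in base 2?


Divide by 2 repeatedly:
48277 ÷ 2 = 24138 remainder 1
24138 ÷ 2 = 12069 remainder 0
12069 ÷ 2 = 6034 remainder 1
6034 ÷ 2 = 3017 remainder 0
3017 ÷ 2 = 1508 remainder 1
1508 ÷ 2 = 754 remainder 0
754 ÷ 2 = 377 remainder 0
377 ÷ 2 = 188 remainder 1
188 ÷ 2 = 94 remainder 0
94 ÷ 2 = 47 remainder 0
47 ÷ 2 = 23 remainder 1
23 ÷ 2 = 11 remainder 1
11 ÷ 2 = 5 remainder 1
5 ÷ 2 = 2 remainder 1
2 ÷ 2 = 1 remainder 0
1 ÷ 2 = 0 remainder 1
Reading remainders bottom-up:
= 1011110010010101


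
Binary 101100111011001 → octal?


Group into 3-bit groups: 101100111011001
  101 = 5
  100 = 4
  111 = 7
  011 = 3
  001 = 1
= 0o54731


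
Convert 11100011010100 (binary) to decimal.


Positional values:
Bit 2: 1 × 2^2 = 4
Bit 4: 1 × 2^4 = 16
Bit 6: 1 × 2^6 = 64
Bit 7: 1 × 2^7 = 128
Bit 11: 1 × 2^11 = 2048
Bit 12: 1 × 2^12 = 4096
Bit 13: 1 × 2^13 = 8192
Sum = 4 + 16 + 64 + 128 + 2048 + 4096 + 8192
= 14548


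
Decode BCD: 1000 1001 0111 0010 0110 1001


Each 4-bit group → digit:
  1000 → 8
  1001 → 9
  0111 → 7
  0010 → 2
  0110 → 6
  1001 → 9
= 897269


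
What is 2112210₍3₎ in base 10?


Positional values (base 3):
  0 × 3^0 = 0 × 1 = 0
  1 × 3^1 = 1 × 3 = 3
  2 × 3^2 = 2 × 9 = 18
  2 × 3^3 = 2 × 27 = 54
  1 × 3^4 = 1 × 81 = 81
  1 × 3^5 = 1 × 243 = 243
  2 × 3^6 = 2 × 729 = 1458
Sum = 0 + 3 + 18 + 54 + 81 + 243 + 1458
= 1857


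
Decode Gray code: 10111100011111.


Gray code: 10111100011111
MSB stays the same: 1
Each subsequent bit = prev_binary XOR current_gray:
  B[1] = 1 XOR 0 = 1
  B[2] = 1 XOR 1 = 0
  B[3] = 0 XOR 1 = 1
  B[4] = 1 XOR 1 = 0
  B[5] = 0 XOR 1 = 1
  B[6] = 1 XOR 0 = 1
  B[7] = 1 XOR 0 = 1
  B[8] = 1 XOR 0 = 1
  B[9] = 1 XOR 1 = 0
  B[10] = 0 XOR 1 = 1
  B[11] = 1 XOR 1 = 0
  B[12] = 0 XOR 1 = 1
  B[13] = 1 XOR 1 = 0
= 11010111101010 (13802 decimal)


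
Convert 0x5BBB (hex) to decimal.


Positional values:
Position 0: B × 16^0 = 11 × 1 = 11
Position 1: B × 16^1 = 11 × 16 = 176
Position 2: B × 16^2 = 11 × 256 = 2816
Position 3: 5 × 16^3 = 5 × 4096 = 20480
Sum = 11 + 176 + 2816 + 20480
= 23483


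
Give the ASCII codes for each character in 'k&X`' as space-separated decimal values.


String: 'k&X`'  (4 characters)
Per-character ASCII lookup:
  'k': lowercase starts at 97: 'k' = 97 + 10 = 107
  '&': special character: '&' = 38
  'X': uppercase starts at 65: 'X' = 65 + 23 = 88
  '`': special character: '`' = 96
= 107 38 88 96


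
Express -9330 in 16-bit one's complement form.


Original: 0010010001110010
Invert all bits:
  bit 0: 0 → 1
  bit 1: 0 → 1
  bit 2: 1 → 0
  bit 3: 0 → 1
  bit 4: 0 → 1
  bit 5: 1 → 0
  bit 6: 0 → 1
  bit 7: 0 → 1
  bit 8: 0 → 1
  bit 9: 1 → 0
  bit 10: 1 → 0
  bit 11: 1 → 0
  bit 12: 0 → 1
  bit 13: 0 → 1
  bit 14: 1 → 0
  bit 15: 0 → 1
= 1101101110001101


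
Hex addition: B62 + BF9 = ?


Align and add column by column (LSB to MSB, each column mod 16 with carry):
  0B62
+ 0BF9
  ----
  col 0: 2(2) + 9(9) + 0 (carry in) = 11 → B(11), carry out 0
  col 1: 6(6) + F(15) + 0 (carry in) = 21 → 5(5), carry out 1
  col 2: B(11) + B(11) + 1 (carry in) = 23 → 7(7), carry out 1
  col 3: 0(0) + 0(0) + 1 (carry in) = 1 → 1(1), carry out 0
Reading digits MSB→LSB: 175B
Strip leading zeros: 175B
= 0x175B


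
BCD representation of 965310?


Each digit → 4-bit binary:
  9 → 1001
  6 → 0110
  5 → 0101
  3 → 0011
  1 → 0001
  0 → 0000
= 1001 0110 0101 0011 0001 0000


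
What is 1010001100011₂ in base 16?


Group into 4-bit nibbles: 0001010001100011
  0001 = 1
  0100 = 4
  0110 = 6
  0011 = 3
= 0x1463


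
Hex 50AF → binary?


Each hex digit → 4 binary bits:
  5 = 0101
  0 = 0000
  A = 1010
  F = 1111
Concatenate: 0101 0000 1010 1111
= 0101000010101111


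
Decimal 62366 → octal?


Divide by 8 repeatedly:
62366 ÷ 8 = 7795 remainder 6
7795 ÷ 8 = 974 remainder 3
974 ÷ 8 = 121 remainder 6
121 ÷ 8 = 15 remainder 1
15 ÷ 8 = 1 remainder 7
1 ÷ 8 = 0 remainder 1
Reading remainders bottom-up:
= 0o171636


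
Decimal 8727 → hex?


Divide by 16 repeatedly:
8727 ÷ 16 = 545 remainder 7 (7)
545 ÷ 16 = 34 remainder 1 (1)
34 ÷ 16 = 2 remainder 2 (2)
2 ÷ 16 = 0 remainder 2 (2)
Reading remainders bottom-up:
= 0x2217


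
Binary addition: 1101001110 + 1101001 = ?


Align and add column by column (LSB to MSB, carry propagating):
  01101001110
+ 00001101001
  -----------
  col 0: 0 + 1 + 0 (carry in) = 1 → bit 1, carry out 0
  col 1: 1 + 0 + 0 (carry in) = 1 → bit 1, carry out 0
  col 2: 1 + 0 + 0 (carry in) = 1 → bit 1, carry out 0
  col 3: 1 + 1 + 0 (carry in) = 2 → bit 0, carry out 1
  col 4: 0 + 0 + 1 (carry in) = 1 → bit 1, carry out 0
  col 5: 0 + 1 + 0 (carry in) = 1 → bit 1, carry out 0
  col 6: 1 + 1 + 0 (carry in) = 2 → bit 0, carry out 1
  col 7: 0 + 0 + 1 (carry in) = 1 → bit 1, carry out 0
  col 8: 1 + 0 + 0 (carry in) = 1 → bit 1, carry out 0
  col 9: 1 + 0 + 0 (carry in) = 1 → bit 1, carry out 0
  col 10: 0 + 0 + 0 (carry in) = 0 → bit 0, carry out 0
Reading bits MSB→LSB: 01110110111
Strip leading zeros: 1110110111
= 1110110111


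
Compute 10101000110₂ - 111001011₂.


Align and subtract column by column (LSB to MSB, borrowing when needed):
  10101000110
- 00111001011
  -----------
  col 0: (0 - 0 borrow-in) - 1 → borrow from next column: (0+2) - 1 = 1, borrow out 1
  col 1: (1 - 1 borrow-in) - 1 → borrow from next column: (0+2) - 1 = 1, borrow out 1
  col 2: (1 - 1 borrow-in) - 0 → 0 - 0 = 0, borrow out 0
  col 3: (0 - 0 borrow-in) - 1 → borrow from next column: (0+2) - 1 = 1, borrow out 1
  col 4: (0 - 1 borrow-in) - 0 → borrow from next column: (-1+2) - 0 = 1, borrow out 1
  col 5: (0 - 1 borrow-in) - 0 → borrow from next column: (-1+2) - 0 = 1, borrow out 1
  col 6: (1 - 1 borrow-in) - 1 → borrow from next column: (0+2) - 1 = 1, borrow out 1
  col 7: (0 - 1 borrow-in) - 1 → borrow from next column: (-1+2) - 1 = 0, borrow out 1
  col 8: (1 - 1 borrow-in) - 1 → borrow from next column: (0+2) - 1 = 1, borrow out 1
  col 9: (0 - 1 borrow-in) - 0 → borrow from next column: (-1+2) - 0 = 1, borrow out 1
  col 10: (1 - 1 borrow-in) - 0 → 0 - 0 = 0, borrow out 0
Reading bits MSB→LSB: 01101111011
Strip leading zeros: 1101111011
= 1101111011


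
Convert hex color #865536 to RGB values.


Hex: #865536
R = 86₁₆ = 134
G = 55₁₆ = 85
B = 36₁₆ = 54
= RGB(134, 85, 54)


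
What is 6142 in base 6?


Divide by 6 repeatedly:
6142 ÷ 6 = 1023 remainder 4
1023 ÷ 6 = 170 remainder 3
170 ÷ 6 = 28 remainder 2
28 ÷ 6 = 4 remainder 4
4 ÷ 6 = 0 remainder 4
Reading remainders bottom-up:
= 44234


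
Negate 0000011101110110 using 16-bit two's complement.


Original: 0000011101110110
Step 1 - Invert all bits: 1111100010001001
Step 2 - Add 1: 1111100010001001 + 1
= 1111100010001010 (represents -1910)


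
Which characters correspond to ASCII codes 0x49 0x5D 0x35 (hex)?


Codes (hex): 0x49 0x5D 0x35
Per-code ASCII lookup:
  0x49 = 73  (range 65-90: uppercase, 73 - 65 = 8) → 'I'
  0x5D = 93  (special character) → ']'
  0x35 = 53  (range 48-57: digits, 53 - 48 = 5) → '5'
= 'I]5'


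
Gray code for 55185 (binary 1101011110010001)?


Binary: 1101011110010001
Gray code: G = B XOR (B >> 1)
B >> 1 = 0110101111001000
1101011110010001 XOR 0110101111001000:
  1 XOR 0 = 1
  1 XOR 1 = 0
  0 XOR 1 = 1
  1 XOR 0 = 1
  0 XOR 1 = 1
  1 XOR 0 = 1
  1 XOR 1 = 0
  1 XOR 1 = 0
  1 XOR 1 = 0
  0 XOR 1 = 1
  0 XOR 0 = 0
  1 XOR 0 = 1
  0 XOR 1 = 1
  0 XOR 0 = 0
  0 XOR 0 = 0
  1 XOR 0 = 1
= 1011110001011001


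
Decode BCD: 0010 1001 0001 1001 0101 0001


Each 4-bit group → digit:
  0010 → 2
  1001 → 9
  0001 → 1
  1001 → 9
  0101 → 5
  0001 → 1
= 291951


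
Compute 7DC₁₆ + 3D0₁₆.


Align and add column by column (LSB to MSB, each column mod 16 with carry):
  07DC
+ 03D0
  ----
  col 0: C(12) + 0(0) + 0 (carry in) = 12 → C(12), carry out 0
  col 1: D(13) + D(13) + 0 (carry in) = 26 → A(10), carry out 1
  col 2: 7(7) + 3(3) + 1 (carry in) = 11 → B(11), carry out 0
  col 3: 0(0) + 0(0) + 0 (carry in) = 0 → 0(0), carry out 0
Reading digits MSB→LSB: 0BAC
Strip leading zeros: BAC
= 0xBAC


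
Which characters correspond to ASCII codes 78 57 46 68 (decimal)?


Codes (decimal): 78 57 46 68
Per-code ASCII lookup:
  78  (range 65-90: uppercase, 78 - 65 = 13) → 'N'
  57  (range 48-57: digits, 57 - 48 = 9) → '9'
  46  (special character) → '.'
  68  (range 65-90: uppercase, 68 - 65 = 3) → 'D'
= 'N9.D'


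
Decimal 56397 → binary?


Divide by 2 repeatedly:
56397 ÷ 2 = 28198 remainder 1
28198 ÷ 2 = 14099 remainder 0
14099 ÷ 2 = 7049 remainder 1
7049 ÷ 2 = 3524 remainder 1
3524 ÷ 2 = 1762 remainder 0
1762 ÷ 2 = 881 remainder 0
881 ÷ 2 = 440 remainder 1
440 ÷ 2 = 220 remainder 0
220 ÷ 2 = 110 remainder 0
110 ÷ 2 = 55 remainder 0
55 ÷ 2 = 27 remainder 1
27 ÷ 2 = 13 remainder 1
13 ÷ 2 = 6 remainder 1
6 ÷ 2 = 3 remainder 0
3 ÷ 2 = 1 remainder 1
1 ÷ 2 = 0 remainder 1
Reading remainders bottom-up:
= 1101110001001101


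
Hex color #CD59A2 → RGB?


Hex: #CD59A2
R = CD₁₆ = 205
G = 59₁₆ = 89
B = A2₁₆ = 162
= RGB(205, 89, 162)


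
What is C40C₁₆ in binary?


Each hex digit → 4 binary bits:
  C = 1100
  4 = 0100
  0 = 0000
  C = 1100
Concatenate: 1100 0100 0000 1100
= 1100010000001100


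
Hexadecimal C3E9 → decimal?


Positional values:
Position 0: 9 × 16^0 = 9 × 1 = 9
Position 1: E × 16^1 = 14 × 16 = 224
Position 2: 3 × 16^2 = 3 × 256 = 768
Position 3: C × 16^3 = 12 × 4096 = 49152
Sum = 9 + 224 + 768 + 49152
= 50153


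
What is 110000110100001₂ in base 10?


Positional values:
Bit 0: 1 × 2^0 = 1
Bit 5: 1 × 2^5 = 32
Bit 7: 1 × 2^7 = 128
Bit 8: 1 × 2^8 = 256
Bit 13: 1 × 2^13 = 8192
Bit 14: 1 × 2^14 = 16384
Sum = 1 + 32 + 128 + 256 + 8192 + 16384
= 24993


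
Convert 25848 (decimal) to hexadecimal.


Divide by 16 repeatedly:
25848 ÷ 16 = 1615 remainder 8 (8)
1615 ÷ 16 = 100 remainder 15 (F)
100 ÷ 16 = 6 remainder 4 (4)
6 ÷ 16 = 0 remainder 6 (6)
Reading remainders bottom-up:
= 0x64F8


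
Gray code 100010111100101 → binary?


Gray code: 100010111100101
MSB stays the same: 1
Each subsequent bit = prev_binary XOR current_gray:
  B[1] = 1 XOR 0 = 1
  B[2] = 1 XOR 0 = 1
  B[3] = 1 XOR 0 = 1
  B[4] = 1 XOR 1 = 0
  B[5] = 0 XOR 0 = 0
  B[6] = 0 XOR 1 = 1
  B[7] = 1 XOR 1 = 0
  B[8] = 0 XOR 1 = 1
  B[9] = 1 XOR 1 = 0
  B[10] = 0 XOR 0 = 0
  B[11] = 0 XOR 0 = 0
  B[12] = 0 XOR 1 = 1
  B[13] = 1 XOR 0 = 1
  B[14] = 1 XOR 1 = 0
= 111100101000110 (31046 decimal)


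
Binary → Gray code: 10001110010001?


Binary: 10001110010001
Gray code: G = B XOR (B >> 1)
B >> 1 = 01000111001000
10001110010001 XOR 01000111001000:
  1 XOR 0 = 1
  0 XOR 1 = 1
  0 XOR 0 = 0
  0 XOR 0 = 0
  1 XOR 0 = 1
  1 XOR 1 = 0
  1 XOR 1 = 0
  0 XOR 1 = 1
  0 XOR 0 = 0
  1 XOR 0 = 1
  0 XOR 1 = 1
  0 XOR 0 = 0
  0 XOR 0 = 0
  1 XOR 0 = 1
= 11001001011001


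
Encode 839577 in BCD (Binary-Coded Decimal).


Each digit → 4-bit binary:
  8 → 1000
  3 → 0011
  9 → 1001
  5 → 0101
  7 → 0111
  7 → 0111
= 1000 0011 1001 0101 0111 0111


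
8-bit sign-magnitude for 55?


Sign bit: 0 (positive)
Magnitude: 55 = 0110111
= 00110111


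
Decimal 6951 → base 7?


Divide by 7 repeatedly:
6951 ÷ 7 = 993 remainder 0
993 ÷ 7 = 141 remainder 6
141 ÷ 7 = 20 remainder 1
20 ÷ 7 = 2 remainder 6
2 ÷ 7 = 0 remainder 2
Reading remainders bottom-up:
= 26160


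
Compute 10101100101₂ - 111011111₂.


Align and subtract column by column (LSB to MSB, borrowing when needed):
  10101100101
- 00111011111
  -----------
  col 0: (1 - 0 borrow-in) - 1 → 1 - 1 = 0, borrow out 0
  col 1: (0 - 0 borrow-in) - 1 → borrow from next column: (0+2) - 1 = 1, borrow out 1
  col 2: (1 - 1 borrow-in) - 1 → borrow from next column: (0+2) - 1 = 1, borrow out 1
  col 3: (0 - 1 borrow-in) - 1 → borrow from next column: (-1+2) - 1 = 0, borrow out 1
  col 4: (0 - 1 borrow-in) - 1 → borrow from next column: (-1+2) - 1 = 0, borrow out 1
  col 5: (1 - 1 borrow-in) - 0 → 0 - 0 = 0, borrow out 0
  col 6: (1 - 0 borrow-in) - 1 → 1 - 1 = 0, borrow out 0
  col 7: (0 - 0 borrow-in) - 1 → borrow from next column: (0+2) - 1 = 1, borrow out 1
  col 8: (1 - 1 borrow-in) - 1 → borrow from next column: (0+2) - 1 = 1, borrow out 1
  col 9: (0 - 1 borrow-in) - 0 → borrow from next column: (-1+2) - 0 = 1, borrow out 1
  col 10: (1 - 1 borrow-in) - 0 → 0 - 0 = 0, borrow out 0
Reading bits MSB→LSB: 01110000110
Strip leading zeros: 1110000110
= 1110000110


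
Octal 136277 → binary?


Each octal digit → 3 binary bits:
  1 = 001
  3 = 011
  6 = 110
  2 = 010
  7 = 111
  7 = 111
Concatenate: 001 011 110 010 111 111
= 001011110010111111


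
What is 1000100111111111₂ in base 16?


Group into 4-bit nibbles: 1000100111111111
  1000 = 8
  1001 = 9
  1111 = F
  1111 = F
= 0x89FF


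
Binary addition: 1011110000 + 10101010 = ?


Align and add column by column (LSB to MSB, carry propagating):
  01011110000
+ 00010101010
  -----------
  col 0: 0 + 0 + 0 (carry in) = 0 → bit 0, carry out 0
  col 1: 0 + 1 + 0 (carry in) = 1 → bit 1, carry out 0
  col 2: 0 + 0 + 0 (carry in) = 0 → bit 0, carry out 0
  col 3: 0 + 1 + 0 (carry in) = 1 → bit 1, carry out 0
  col 4: 1 + 0 + 0 (carry in) = 1 → bit 1, carry out 0
  col 5: 1 + 1 + 0 (carry in) = 2 → bit 0, carry out 1
  col 6: 1 + 0 + 1 (carry in) = 2 → bit 0, carry out 1
  col 7: 1 + 1 + 1 (carry in) = 3 → bit 1, carry out 1
  col 8: 0 + 0 + 1 (carry in) = 1 → bit 1, carry out 0
  col 9: 1 + 0 + 0 (carry in) = 1 → bit 1, carry out 0
  col 10: 0 + 0 + 0 (carry in) = 0 → bit 0, carry out 0
Reading bits MSB→LSB: 01110011010
Strip leading zeros: 1110011010
= 1110011010


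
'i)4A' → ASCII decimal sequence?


String: 'i)4A'  (4 characters)
Per-character ASCII lookup:
  'i': lowercase starts at 97: 'i' = 97 + 8 = 105
  ')': special character: ')' = 41
  '4': digits start at 48: '4' = 48 + 4 = 52
  'A': uppercase starts at 65: 'A' = 65 + 0 = 65
= 105 41 52 65


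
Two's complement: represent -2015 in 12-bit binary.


Original: 011111011111
Step 1 - Invert all bits: 100000100000
Step 2 - Add 1: 100000100000 + 1
= 100000100001 (represents -2015)


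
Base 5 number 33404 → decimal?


Positional values (base 5):
  4 × 5^0 = 4 × 1 = 4
  0 × 5^1 = 0 × 5 = 0
  4 × 5^2 = 4 × 25 = 100
  3 × 5^3 = 3 × 125 = 375
  3 × 5^4 = 3 × 625 = 1875
Sum = 4 + 0 + 100 + 375 + 1875
= 2354


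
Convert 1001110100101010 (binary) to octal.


Group into 3-bit groups: 001001110100101010
  001 = 1
  001 = 1
  110 = 6
  100 = 4
  101 = 5
  010 = 2
= 0o116452


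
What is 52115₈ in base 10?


Positional values:
Position 0: 5 × 8^0 = 5
Position 1: 1 × 8^1 = 8
Position 2: 1 × 8^2 = 64
Position 3: 2 × 8^3 = 1024
Position 4: 5 × 8^4 = 20480
Sum = 5 + 8 + 64 + 1024 + 20480
= 21581


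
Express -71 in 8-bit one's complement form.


Original: 01000111
Invert all bits:
  bit 0: 0 → 1
  bit 1: 1 → 0
  bit 2: 0 → 1
  bit 3: 0 → 1
  bit 4: 0 → 1
  bit 5: 1 → 0
  bit 6: 1 → 0
  bit 7: 1 → 0
= 10111000


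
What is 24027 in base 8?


Divide by 8 repeatedly:
24027 ÷ 8 = 3003 remainder 3
3003 ÷ 8 = 375 remainder 3
375 ÷ 8 = 46 remainder 7
46 ÷ 8 = 5 remainder 6
5 ÷ 8 = 0 remainder 5
Reading remainders bottom-up:
= 0o56733


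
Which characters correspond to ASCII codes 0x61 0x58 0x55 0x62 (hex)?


Codes (hex): 0x61 0x58 0x55 0x62
Per-code ASCII lookup:
  0x61 = 97  (range 97-122: lowercase, 97 - 97 = 0) → 'a'
  0x58 = 88  (range 65-90: uppercase, 88 - 65 = 23) → 'X'
  0x55 = 85  (range 65-90: uppercase, 85 - 65 = 20) → 'U'
  0x62 = 98  (range 97-122: lowercase, 98 - 97 = 1) → 'b'
= 'aXUb'


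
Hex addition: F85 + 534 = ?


Align and add column by column (LSB to MSB, each column mod 16 with carry):
  0F85
+ 0534
  ----
  col 0: 5(5) + 4(4) + 0 (carry in) = 9 → 9(9), carry out 0
  col 1: 8(8) + 3(3) + 0 (carry in) = 11 → B(11), carry out 0
  col 2: F(15) + 5(5) + 0 (carry in) = 20 → 4(4), carry out 1
  col 3: 0(0) + 0(0) + 1 (carry in) = 1 → 1(1), carry out 0
Reading digits MSB→LSB: 14B9
Strip leading zeros: 14B9
= 0x14B9
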